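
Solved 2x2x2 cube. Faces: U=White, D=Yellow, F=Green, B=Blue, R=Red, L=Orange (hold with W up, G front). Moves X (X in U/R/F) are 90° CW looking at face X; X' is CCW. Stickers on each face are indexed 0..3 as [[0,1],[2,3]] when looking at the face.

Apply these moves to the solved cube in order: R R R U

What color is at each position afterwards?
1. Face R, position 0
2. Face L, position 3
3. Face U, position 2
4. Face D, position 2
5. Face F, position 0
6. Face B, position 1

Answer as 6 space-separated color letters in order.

After move 1 (R): R=RRRR U=WGWG F=GYGY D=YBYB B=WBWB
After move 2 (R): R=RRRR U=WYWY F=GBGB D=YWYW B=GBGB
After move 3 (R): R=RRRR U=WBWB F=GWGW D=YGYG B=YBYB
After move 4 (U): U=WWBB F=RRGW R=YBRR B=OOYB L=GWOO
Query 1: R[0] = Y
Query 2: L[3] = O
Query 3: U[2] = B
Query 4: D[2] = Y
Query 5: F[0] = R
Query 6: B[1] = O

Answer: Y O B Y R O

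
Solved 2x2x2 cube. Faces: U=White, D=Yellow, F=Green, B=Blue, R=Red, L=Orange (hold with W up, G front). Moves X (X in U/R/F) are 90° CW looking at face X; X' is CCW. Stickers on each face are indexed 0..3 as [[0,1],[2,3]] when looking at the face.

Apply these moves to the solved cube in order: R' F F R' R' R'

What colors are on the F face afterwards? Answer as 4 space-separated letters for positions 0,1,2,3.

After move 1 (R'): R=RRRR U=WBWB F=GWGW D=YGYG B=YBYB
After move 2 (F): F=GGWW U=WBOO R=WRBR D=RRYG L=OYOG
After move 3 (F): F=WGWG U=WBGY R=OROR D=BWYG L=OROR
After move 4 (R'): R=RROO U=WYGY F=WBWY D=BGYG B=GBWB
After move 5 (R'): R=RORO U=WWGG F=WYWY D=BBYY B=GBGB
After move 6 (R'): R=OORR U=WGGG F=WWWG D=BYYY B=YBBB
Query: F face = WWWG

Answer: W W W G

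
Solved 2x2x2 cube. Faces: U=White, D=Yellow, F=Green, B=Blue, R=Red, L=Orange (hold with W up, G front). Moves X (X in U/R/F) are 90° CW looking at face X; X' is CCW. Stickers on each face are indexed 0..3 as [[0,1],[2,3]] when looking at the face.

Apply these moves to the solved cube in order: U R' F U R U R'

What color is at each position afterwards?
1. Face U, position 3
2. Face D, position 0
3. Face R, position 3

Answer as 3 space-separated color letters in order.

After move 1 (U): U=WWWW F=RRGG R=BBRR B=OOBB L=GGOO
After move 2 (R'): R=BRBR U=WBWO F=RWGW D=YRYG B=YOYB
After move 3 (F): F=GRWW U=WBOG R=WROR D=BBYG L=GYOR
After move 4 (U): U=OWGB F=WRWW R=YOOR B=GYYB L=GROR
After move 5 (R): R=OYRO U=ORGW F=WBWG D=BYYG B=BYWB
After move 6 (U): U=GOWR F=OYWG R=BYRO B=GRWB L=WBOR
After move 7 (R'): R=YOBR U=GWWG F=OOWR D=BYYG B=GRYB
Query 1: U[3] = G
Query 2: D[0] = B
Query 3: R[3] = R

Answer: G B R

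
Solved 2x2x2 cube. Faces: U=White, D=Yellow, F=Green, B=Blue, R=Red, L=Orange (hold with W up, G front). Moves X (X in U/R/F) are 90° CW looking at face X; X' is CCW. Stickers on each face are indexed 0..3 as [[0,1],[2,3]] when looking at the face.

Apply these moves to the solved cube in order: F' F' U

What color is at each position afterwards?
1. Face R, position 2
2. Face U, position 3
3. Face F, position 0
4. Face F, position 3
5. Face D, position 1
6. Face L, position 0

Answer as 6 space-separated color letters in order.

After move 1 (F'): F=GGGG U=WWRR R=YRYR D=OOYY L=OWOW
After move 2 (F'): F=GGGG U=WWYY R=OROR D=WWYY L=OROR
After move 3 (U): U=YWYW F=ORGG R=BBOR B=ORBB L=GGOR
Query 1: R[2] = O
Query 2: U[3] = W
Query 3: F[0] = O
Query 4: F[3] = G
Query 5: D[1] = W
Query 6: L[0] = G

Answer: O W O G W G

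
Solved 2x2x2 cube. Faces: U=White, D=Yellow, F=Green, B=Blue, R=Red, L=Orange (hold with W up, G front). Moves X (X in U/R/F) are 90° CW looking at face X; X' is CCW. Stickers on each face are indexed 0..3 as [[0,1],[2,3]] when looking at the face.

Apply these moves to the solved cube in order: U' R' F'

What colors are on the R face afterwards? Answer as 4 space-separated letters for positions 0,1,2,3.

After move 1 (U'): U=WWWW F=OOGG R=GGRR B=RRBB L=BBOO
After move 2 (R'): R=GRGR U=WBWR F=OWGW D=YOYG B=YRYB
After move 3 (F'): F=WWOG U=WBGG R=ORYR D=BOYG L=BROW
Query: R face = ORYR

Answer: O R Y R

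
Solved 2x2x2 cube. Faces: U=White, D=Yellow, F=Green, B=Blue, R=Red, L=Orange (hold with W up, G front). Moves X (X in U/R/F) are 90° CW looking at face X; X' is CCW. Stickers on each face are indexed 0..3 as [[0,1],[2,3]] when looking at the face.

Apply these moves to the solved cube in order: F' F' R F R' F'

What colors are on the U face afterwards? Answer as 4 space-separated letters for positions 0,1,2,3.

After move 1 (F'): F=GGGG U=WWRR R=YRYR D=OOYY L=OWOW
After move 2 (F'): F=GGGG U=WWYY R=OROR D=WWYY L=OROR
After move 3 (R): R=OORR U=WGYG F=GWGY D=WBYB B=YBWB
After move 4 (F): F=GGYW U=WGRR R=YOGR D=ROYB L=OWOB
After move 5 (R'): R=ORYG U=WWRY F=GGYR D=RGYW B=BBOB
After move 6 (F'): F=GRGY U=WWOY R=GRRG D=WBYW L=OYOR
Query: U face = WWOY

Answer: W W O Y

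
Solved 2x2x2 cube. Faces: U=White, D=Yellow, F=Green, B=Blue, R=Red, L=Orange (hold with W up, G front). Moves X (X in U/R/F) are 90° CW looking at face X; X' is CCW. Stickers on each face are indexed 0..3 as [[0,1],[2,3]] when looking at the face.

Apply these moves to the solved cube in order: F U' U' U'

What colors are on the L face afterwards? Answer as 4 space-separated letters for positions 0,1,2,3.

Answer: G G O Y

Derivation:
After move 1 (F): F=GGGG U=WWOO R=WRWR D=RRYY L=OYOY
After move 2 (U'): U=WOWO F=OYGG R=GGWR B=WRBB L=BBOY
After move 3 (U'): U=OOWW F=BBGG R=OYWR B=GGBB L=WROY
After move 4 (U'): U=OWOW F=WRGG R=BBWR B=OYBB L=GGOY
Query: L face = GGOY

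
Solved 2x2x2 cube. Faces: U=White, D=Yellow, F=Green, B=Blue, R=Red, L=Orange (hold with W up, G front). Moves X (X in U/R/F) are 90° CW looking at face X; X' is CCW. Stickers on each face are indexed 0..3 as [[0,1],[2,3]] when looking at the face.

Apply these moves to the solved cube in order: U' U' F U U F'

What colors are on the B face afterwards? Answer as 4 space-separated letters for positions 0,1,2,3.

Answer: G B B B

Derivation:
After move 1 (U'): U=WWWW F=OOGG R=GGRR B=RRBB L=BBOO
After move 2 (U'): U=WWWW F=BBGG R=OORR B=GGBB L=RROO
After move 3 (F): F=GBGB U=WWOR R=WOWR D=ROYY L=RYOY
After move 4 (U): U=OWRW F=WOGB R=GGWR B=RYBB L=GBOY
After move 5 (U): U=ROWW F=GGGB R=RYWR B=GBBB L=WOOY
After move 6 (F'): F=GBGG U=RORW R=OYRR D=OYYY L=WWOW
Query: B face = GBBB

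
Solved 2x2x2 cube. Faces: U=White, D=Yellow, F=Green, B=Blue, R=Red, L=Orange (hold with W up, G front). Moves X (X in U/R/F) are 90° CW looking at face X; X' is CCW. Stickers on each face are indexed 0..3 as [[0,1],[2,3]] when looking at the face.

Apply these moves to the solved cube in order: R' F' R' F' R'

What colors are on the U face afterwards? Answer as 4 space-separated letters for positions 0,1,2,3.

Answer: W O R G

Derivation:
After move 1 (R'): R=RRRR U=WBWB F=GWGW D=YGYG B=YBYB
After move 2 (F'): F=WWGG U=WBRR R=GRYR D=OOYG L=OBOW
After move 3 (R'): R=RRGY U=WYRY F=WBGR D=OWYG B=GBOB
After move 4 (F'): F=BRWG U=WYRG R=WROY D=BWYG L=OYOR
After move 5 (R'): R=RYWO U=WORG F=BYWG D=BRYG B=GBWB
Query: U face = WORG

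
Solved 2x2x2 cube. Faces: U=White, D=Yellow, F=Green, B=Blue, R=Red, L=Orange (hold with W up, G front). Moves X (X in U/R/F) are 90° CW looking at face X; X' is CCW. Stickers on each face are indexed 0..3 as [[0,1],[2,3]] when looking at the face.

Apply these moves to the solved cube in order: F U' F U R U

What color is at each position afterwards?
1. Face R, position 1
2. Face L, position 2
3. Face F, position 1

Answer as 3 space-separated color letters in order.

After move 1 (F): F=GGGG U=WWOO R=WRWR D=RRYY L=OYOY
After move 2 (U'): U=WOWO F=OYGG R=GGWR B=WRBB L=BBOY
After move 3 (F): F=GOGY U=WOYB R=WGOR D=WGYY L=BROR
After move 4 (U): U=YWBO F=WGGY R=WROR B=BRBB L=GOOR
After move 5 (R): R=OWRR U=YGBY F=WGGY D=WBYB B=ORWB
After move 6 (U): U=BYYG F=OWGY R=ORRR B=GOWB L=WGOR
Query 1: R[1] = R
Query 2: L[2] = O
Query 3: F[1] = W

Answer: R O W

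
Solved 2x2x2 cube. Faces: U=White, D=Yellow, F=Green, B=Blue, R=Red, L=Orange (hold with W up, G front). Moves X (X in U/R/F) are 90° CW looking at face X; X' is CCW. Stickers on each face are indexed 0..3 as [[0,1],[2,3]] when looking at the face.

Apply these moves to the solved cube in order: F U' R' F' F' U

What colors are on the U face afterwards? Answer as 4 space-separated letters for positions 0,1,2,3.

After move 1 (F): F=GGGG U=WWOO R=WRWR D=RRYY L=OYOY
After move 2 (U'): U=WOWO F=OYGG R=GGWR B=WRBB L=BBOY
After move 3 (R'): R=GRGW U=WBWW F=OOGO D=RYYG B=YRRB
After move 4 (F'): F=OOOG U=WBGG R=YRRW D=BYYG L=BWOW
After move 5 (F'): F=OGOO U=WBYR R=YRBW D=WWYG L=BGOG
After move 6 (U): U=YWRB F=YROO R=YRBW B=BGRB L=OGOG
Query: U face = YWRB

Answer: Y W R B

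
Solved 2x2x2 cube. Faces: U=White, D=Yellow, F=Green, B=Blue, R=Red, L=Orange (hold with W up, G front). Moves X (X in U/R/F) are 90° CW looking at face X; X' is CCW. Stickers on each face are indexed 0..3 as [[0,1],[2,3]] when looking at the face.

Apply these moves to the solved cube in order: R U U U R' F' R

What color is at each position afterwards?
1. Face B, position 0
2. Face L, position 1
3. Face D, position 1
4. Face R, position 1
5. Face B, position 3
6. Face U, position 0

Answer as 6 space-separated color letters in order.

Answer: G R B O B G

Derivation:
After move 1 (R): R=RRRR U=WGWG F=GYGY D=YBYB B=WBWB
After move 2 (U): U=WWGG F=RRGY R=WBRR B=OOWB L=GYOO
After move 3 (U): U=GWGW F=WBGY R=OORR B=GYWB L=RROO
After move 4 (U): U=GGWW F=OOGY R=GYRR B=RRWB L=WBOO
After move 5 (R'): R=YRGR U=GWWR F=OGGW D=YOYY B=BRBB
After move 6 (F'): F=GWOG U=GWYG R=ORYR D=BOYY L=WROW
After move 7 (R): R=YORR U=GWYG F=GOOY D=BBYB B=GRWB
Query 1: B[0] = G
Query 2: L[1] = R
Query 3: D[1] = B
Query 4: R[1] = O
Query 5: B[3] = B
Query 6: U[0] = G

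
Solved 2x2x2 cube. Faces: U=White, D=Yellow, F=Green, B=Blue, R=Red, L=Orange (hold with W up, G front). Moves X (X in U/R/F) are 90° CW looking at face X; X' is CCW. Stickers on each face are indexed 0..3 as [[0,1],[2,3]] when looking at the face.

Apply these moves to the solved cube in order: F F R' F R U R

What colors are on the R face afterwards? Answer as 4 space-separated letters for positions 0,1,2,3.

After move 1 (F): F=GGGG U=WWOO R=WRWR D=RRYY L=OYOY
After move 2 (F): F=GGGG U=WWYY R=OROR D=WWYY L=OROR
After move 3 (R'): R=RROO U=WBYB F=GWGY D=WGYG B=YBWB
After move 4 (F): F=GGYW U=WBRR R=YRBO D=ORYG L=OWOG
After move 5 (R): R=BYOR U=WGRW F=GRYG D=OWYY B=RBBB
After move 6 (U): U=RWWG F=BYYG R=RBOR B=OWBB L=GROG
After move 7 (R): R=ORRB U=RYWG F=BWYY D=OBYO B=GWWB
Query: R face = ORRB

Answer: O R R B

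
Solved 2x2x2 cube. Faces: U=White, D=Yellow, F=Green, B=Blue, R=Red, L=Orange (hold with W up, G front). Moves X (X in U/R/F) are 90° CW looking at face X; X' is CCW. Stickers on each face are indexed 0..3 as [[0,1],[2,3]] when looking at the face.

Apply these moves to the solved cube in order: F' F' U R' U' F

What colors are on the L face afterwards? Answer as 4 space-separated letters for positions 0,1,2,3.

Answer: Y W O R

Derivation:
After move 1 (F'): F=GGGG U=WWRR R=YRYR D=OOYY L=OWOW
After move 2 (F'): F=GGGG U=WWYY R=OROR D=WWYY L=OROR
After move 3 (U): U=YWYW F=ORGG R=BBOR B=ORBB L=GGOR
After move 4 (R'): R=BRBO U=YBYO F=OWGW D=WRYG B=YRWB
After move 5 (U'): U=BOYY F=GGGW R=OWBO B=BRWB L=YROR
After move 6 (F): F=GGWG U=BORR R=YWYO D=BOYG L=YWOR
Query: L face = YWOR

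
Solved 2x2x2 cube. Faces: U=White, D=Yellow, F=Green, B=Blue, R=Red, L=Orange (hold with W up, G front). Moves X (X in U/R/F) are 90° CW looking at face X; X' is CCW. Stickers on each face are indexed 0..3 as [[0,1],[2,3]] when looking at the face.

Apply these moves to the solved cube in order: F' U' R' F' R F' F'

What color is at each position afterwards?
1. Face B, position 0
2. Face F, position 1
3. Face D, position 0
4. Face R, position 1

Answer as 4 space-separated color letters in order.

Answer: G O G W

Derivation:
After move 1 (F'): F=GGGG U=WWRR R=YRYR D=OOYY L=OWOW
After move 2 (U'): U=WRWR F=OWGG R=GGYR B=YRBB L=BBOW
After move 3 (R'): R=GRGY U=WBWY F=ORGR D=OWYG B=YROB
After move 4 (F'): F=RROG U=WBGG R=WROY D=BWYG L=BYOW
After move 5 (R): R=OWYR U=WRGG F=RWOG D=BOYY B=GRBB
After move 6 (F'): F=WGRO U=WROY R=OWBR D=YWYY L=BGOG
After move 7 (F'): F=GOWR U=WROB R=WWYR D=GGYY L=BYOO
Query 1: B[0] = G
Query 2: F[1] = O
Query 3: D[0] = G
Query 4: R[1] = W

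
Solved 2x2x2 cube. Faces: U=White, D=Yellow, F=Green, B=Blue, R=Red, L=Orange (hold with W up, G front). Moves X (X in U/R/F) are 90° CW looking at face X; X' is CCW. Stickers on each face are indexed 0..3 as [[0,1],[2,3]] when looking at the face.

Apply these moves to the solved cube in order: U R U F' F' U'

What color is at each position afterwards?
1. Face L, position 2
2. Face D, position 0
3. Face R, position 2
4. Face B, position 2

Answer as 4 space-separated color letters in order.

After move 1 (U): U=WWWW F=RRGG R=BBRR B=OOBB L=GGOO
After move 2 (R): R=RBRB U=WRWG F=RYGY D=YBYO B=WOWB
After move 3 (U): U=WWGR F=RBGY R=WORB B=GGWB L=RYOO
After move 4 (F'): F=BYRG U=WWWR R=BOYB D=YOYO L=RROG
After move 5 (F'): F=YGBR U=WWBY R=OOYB D=RGYO L=RROW
After move 6 (U'): U=WYWB F=RRBR R=YGYB B=OOWB L=GGOW
Query 1: L[2] = O
Query 2: D[0] = R
Query 3: R[2] = Y
Query 4: B[2] = W

Answer: O R Y W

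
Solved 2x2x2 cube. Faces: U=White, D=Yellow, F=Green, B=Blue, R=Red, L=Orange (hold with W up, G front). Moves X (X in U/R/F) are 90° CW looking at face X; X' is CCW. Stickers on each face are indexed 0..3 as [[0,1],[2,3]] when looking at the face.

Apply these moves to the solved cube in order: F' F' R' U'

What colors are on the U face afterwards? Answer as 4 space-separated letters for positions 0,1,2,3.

After move 1 (F'): F=GGGG U=WWRR R=YRYR D=OOYY L=OWOW
After move 2 (F'): F=GGGG U=WWYY R=OROR D=WWYY L=OROR
After move 3 (R'): R=RROO U=WBYB F=GWGY D=WGYG B=YBWB
After move 4 (U'): U=BBWY F=ORGY R=GWOO B=RRWB L=YBOR
Query: U face = BBWY

Answer: B B W Y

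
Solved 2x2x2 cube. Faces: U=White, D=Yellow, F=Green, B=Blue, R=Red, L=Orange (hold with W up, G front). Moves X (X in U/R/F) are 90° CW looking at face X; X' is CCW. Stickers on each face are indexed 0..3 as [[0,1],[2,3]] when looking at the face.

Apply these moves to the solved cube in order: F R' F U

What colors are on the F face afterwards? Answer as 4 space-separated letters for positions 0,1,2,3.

After move 1 (F): F=GGGG U=WWOO R=WRWR D=RRYY L=OYOY
After move 2 (R'): R=RRWW U=WBOB F=GWGO D=RGYG B=YBRB
After move 3 (F): F=GGOW U=WBYY R=ORBW D=WRYG L=OROG
After move 4 (U): U=YWYB F=OROW R=YBBW B=ORRB L=GGOG
Query: F face = OROW

Answer: O R O W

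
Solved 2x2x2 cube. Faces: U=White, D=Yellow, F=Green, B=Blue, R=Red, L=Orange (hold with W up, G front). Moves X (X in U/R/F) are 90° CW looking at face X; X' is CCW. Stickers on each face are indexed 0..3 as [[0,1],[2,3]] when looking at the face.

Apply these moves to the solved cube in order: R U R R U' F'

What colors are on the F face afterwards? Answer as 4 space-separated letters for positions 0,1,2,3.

After move 1 (R): R=RRRR U=WGWG F=GYGY D=YBYB B=WBWB
After move 2 (U): U=WWGG F=RRGY R=WBRR B=OOWB L=GYOO
After move 3 (R): R=RWRB U=WRGY F=RBGB D=YWYO B=GOWB
After move 4 (R): R=RRBW U=WBGB F=RWGO D=YWYG B=YORB
After move 5 (U'): U=BBWG F=GYGO R=RWBW B=RRRB L=YOOO
After move 6 (F'): F=YOGG U=BBRB R=WWYW D=OOYG L=YGOW
Query: F face = YOGG

Answer: Y O G G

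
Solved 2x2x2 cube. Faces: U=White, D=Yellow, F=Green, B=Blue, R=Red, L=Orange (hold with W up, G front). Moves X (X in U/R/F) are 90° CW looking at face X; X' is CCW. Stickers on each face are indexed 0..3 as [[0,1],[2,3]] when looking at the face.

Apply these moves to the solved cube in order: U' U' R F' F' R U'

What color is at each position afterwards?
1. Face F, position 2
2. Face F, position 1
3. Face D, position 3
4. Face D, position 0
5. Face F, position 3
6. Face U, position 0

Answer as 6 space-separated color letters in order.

Answer: Y R W G G G

Derivation:
After move 1 (U'): U=WWWW F=OOGG R=GGRR B=RRBB L=BBOO
After move 2 (U'): U=WWWW F=BBGG R=OORR B=GGBB L=RROO
After move 3 (R): R=RORO U=WBWG F=BYGY D=YBYG B=WGWB
After move 4 (F'): F=YYBG U=WBRR R=BOYO D=ROYG L=RGOW
After move 5 (F'): F=YGYB U=WBBY R=OORO D=GWYG L=RROR
After move 6 (R): R=ROOO U=WGBB F=YWYG D=GWYW B=YGBB
After move 7 (U'): U=GBWB F=RRYG R=YWOO B=ROBB L=YGOR
Query 1: F[2] = Y
Query 2: F[1] = R
Query 3: D[3] = W
Query 4: D[0] = G
Query 5: F[3] = G
Query 6: U[0] = G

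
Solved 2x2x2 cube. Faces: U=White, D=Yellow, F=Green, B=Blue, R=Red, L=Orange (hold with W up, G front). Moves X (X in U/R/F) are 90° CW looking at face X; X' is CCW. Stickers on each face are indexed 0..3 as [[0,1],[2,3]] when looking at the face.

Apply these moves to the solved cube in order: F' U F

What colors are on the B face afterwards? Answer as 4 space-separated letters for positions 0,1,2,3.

After move 1 (F'): F=GGGG U=WWRR R=YRYR D=OOYY L=OWOW
After move 2 (U): U=RWRW F=YRGG R=BBYR B=OWBB L=GGOW
After move 3 (F): F=GYGR U=RWWG R=RBWR D=YBYY L=GOOO
Query: B face = OWBB

Answer: O W B B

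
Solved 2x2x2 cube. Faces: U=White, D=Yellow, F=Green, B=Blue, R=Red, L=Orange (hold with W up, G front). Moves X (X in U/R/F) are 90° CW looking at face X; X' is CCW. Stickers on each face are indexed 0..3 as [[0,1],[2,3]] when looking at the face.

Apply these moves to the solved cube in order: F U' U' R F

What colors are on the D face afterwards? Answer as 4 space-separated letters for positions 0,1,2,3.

Answer: R W Y G

Derivation:
After move 1 (F): F=GGGG U=WWOO R=WRWR D=RRYY L=OYOY
After move 2 (U'): U=WOWO F=OYGG R=GGWR B=WRBB L=BBOY
After move 3 (U'): U=OOWW F=BBGG R=OYWR B=GGBB L=WROY
After move 4 (R): R=WORY U=OBWG F=BRGY D=RBYG B=WGOB
After move 5 (F): F=GBYR U=OBYR R=WOGY D=RWYG L=WROB
Query: D face = RWYG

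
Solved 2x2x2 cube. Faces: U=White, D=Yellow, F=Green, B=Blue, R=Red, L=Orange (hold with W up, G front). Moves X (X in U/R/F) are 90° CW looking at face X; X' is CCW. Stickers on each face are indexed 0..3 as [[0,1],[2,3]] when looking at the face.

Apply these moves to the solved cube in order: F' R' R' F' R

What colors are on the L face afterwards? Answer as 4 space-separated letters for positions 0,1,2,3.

Answer: O Y O R

Derivation:
After move 1 (F'): F=GGGG U=WWRR R=YRYR D=OOYY L=OWOW
After move 2 (R'): R=RRYY U=WBRB F=GWGR D=OGYG B=YBOB
After move 3 (R'): R=RYRY U=WORY F=GBGB D=OWYR B=GBGB
After move 4 (F'): F=BBGG U=WORR R=WYOY D=WWYR L=OYOR
After move 5 (R): R=OWYY U=WBRG F=BWGR D=WGYG B=RBOB
Query: L face = OYOR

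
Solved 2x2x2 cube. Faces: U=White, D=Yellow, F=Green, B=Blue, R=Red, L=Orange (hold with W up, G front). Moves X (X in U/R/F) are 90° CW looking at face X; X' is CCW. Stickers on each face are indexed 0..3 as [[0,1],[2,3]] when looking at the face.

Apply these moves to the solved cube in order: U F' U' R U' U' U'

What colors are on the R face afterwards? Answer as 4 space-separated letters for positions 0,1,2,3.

Answer: B B R G

Derivation:
After move 1 (U): U=WWWW F=RRGG R=BBRR B=OOBB L=GGOO
After move 2 (F'): F=RGRG U=WWBR R=YBYR D=GOYY L=GWOW
After move 3 (U'): U=WRWB F=GWRG R=RGYR B=YBBB L=OOOW
After move 4 (R): R=YRRG U=WWWG F=GORY D=GBYY B=BBRB
After move 5 (U'): U=WGWW F=OORY R=GORG B=YRRB L=BBOW
After move 6 (U'): U=GWWW F=BBRY R=OORG B=GORB L=YROW
After move 7 (U'): U=WWGW F=YRRY R=BBRG B=OORB L=GOOW
Query: R face = BBRG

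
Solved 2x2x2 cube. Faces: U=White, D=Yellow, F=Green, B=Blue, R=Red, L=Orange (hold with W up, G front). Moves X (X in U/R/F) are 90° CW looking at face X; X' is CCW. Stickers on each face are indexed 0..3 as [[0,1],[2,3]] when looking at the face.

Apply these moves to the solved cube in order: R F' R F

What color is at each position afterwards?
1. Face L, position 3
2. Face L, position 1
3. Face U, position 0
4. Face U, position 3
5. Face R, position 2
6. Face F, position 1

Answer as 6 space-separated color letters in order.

Answer: W O W G G Y

Derivation:
After move 1 (R): R=RRRR U=WGWG F=GYGY D=YBYB B=WBWB
After move 2 (F'): F=YYGG U=WGRR R=BRYR D=OOYB L=OGOW
After move 3 (R): R=YBRR U=WYRG F=YOGB D=OWYW B=RBGB
After move 4 (F): F=GYBO U=WYWG R=RBGR D=RYYW L=OOOW
Query 1: L[3] = W
Query 2: L[1] = O
Query 3: U[0] = W
Query 4: U[3] = G
Query 5: R[2] = G
Query 6: F[1] = Y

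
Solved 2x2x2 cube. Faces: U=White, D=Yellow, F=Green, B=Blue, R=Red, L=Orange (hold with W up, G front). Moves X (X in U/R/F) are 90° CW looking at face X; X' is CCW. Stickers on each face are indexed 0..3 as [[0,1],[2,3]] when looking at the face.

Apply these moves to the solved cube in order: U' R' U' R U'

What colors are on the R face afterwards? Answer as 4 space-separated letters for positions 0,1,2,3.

After move 1 (U'): U=WWWW F=OOGG R=GGRR B=RRBB L=BBOO
After move 2 (R'): R=GRGR U=WBWR F=OWGW D=YOYG B=YRYB
After move 3 (U'): U=BRWW F=BBGW R=OWGR B=GRYB L=YROO
After move 4 (R): R=GORW U=BBWW F=BOGG D=YYYG B=WRRB
After move 5 (U'): U=BWBW F=YRGG R=BORW B=GORB L=WROO
Query: R face = BORW

Answer: B O R W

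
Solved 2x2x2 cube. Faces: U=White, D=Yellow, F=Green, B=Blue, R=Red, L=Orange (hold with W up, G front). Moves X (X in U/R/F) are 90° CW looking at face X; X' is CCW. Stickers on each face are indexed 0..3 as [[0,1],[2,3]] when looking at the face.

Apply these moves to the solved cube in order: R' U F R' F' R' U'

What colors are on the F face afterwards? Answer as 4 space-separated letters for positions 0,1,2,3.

After move 1 (R'): R=RRRR U=WBWB F=GWGW D=YGYG B=YBYB
After move 2 (U): U=WWBB F=RRGW R=YBRR B=OOYB L=GWOO
After move 3 (F): F=GRWR U=WWOW R=BBBR D=RYYG L=GYOG
After move 4 (R'): R=BRBB U=WYOO F=GWWW D=RRYR B=GOYB
After move 5 (F'): F=WWGW U=WYBB R=RRRB D=YGYR L=GOOO
After move 6 (R'): R=RBRR U=WYBG F=WYGB D=YWYW B=ROGB
After move 7 (U'): U=YGWB F=GOGB R=WYRR B=RBGB L=ROOO
Query: F face = GOGB

Answer: G O G B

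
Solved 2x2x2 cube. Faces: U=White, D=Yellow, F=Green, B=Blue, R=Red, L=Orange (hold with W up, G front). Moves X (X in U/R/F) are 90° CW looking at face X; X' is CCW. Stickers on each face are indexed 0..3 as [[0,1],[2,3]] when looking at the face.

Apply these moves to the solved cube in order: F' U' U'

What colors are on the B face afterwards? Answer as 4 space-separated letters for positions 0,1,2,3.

Answer: G G B B

Derivation:
After move 1 (F'): F=GGGG U=WWRR R=YRYR D=OOYY L=OWOW
After move 2 (U'): U=WRWR F=OWGG R=GGYR B=YRBB L=BBOW
After move 3 (U'): U=RRWW F=BBGG R=OWYR B=GGBB L=YROW
Query: B face = GGBB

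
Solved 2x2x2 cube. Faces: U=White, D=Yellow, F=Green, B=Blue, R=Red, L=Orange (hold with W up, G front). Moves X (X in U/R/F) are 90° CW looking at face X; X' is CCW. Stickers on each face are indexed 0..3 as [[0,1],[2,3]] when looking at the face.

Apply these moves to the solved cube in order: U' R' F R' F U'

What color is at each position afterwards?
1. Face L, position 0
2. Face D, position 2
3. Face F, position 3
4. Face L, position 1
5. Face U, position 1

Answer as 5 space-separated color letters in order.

Answer: G Y B R Y

Derivation:
After move 1 (U'): U=WWWW F=OOGG R=GGRR B=RRBB L=BBOO
After move 2 (R'): R=GRGR U=WBWR F=OWGW D=YOYG B=YRYB
After move 3 (F): F=GOWW U=WBOB R=WRRR D=GGYG L=BYOO
After move 4 (R'): R=RRWR U=WYOY F=GBWB D=GOYW B=GRGB
After move 5 (F): F=WGBB U=WYOY R=ORYR D=WRYW L=BGOO
After move 6 (U'): U=YYWO F=BGBB R=WGYR B=ORGB L=GROO
Query 1: L[0] = G
Query 2: D[2] = Y
Query 3: F[3] = B
Query 4: L[1] = R
Query 5: U[1] = Y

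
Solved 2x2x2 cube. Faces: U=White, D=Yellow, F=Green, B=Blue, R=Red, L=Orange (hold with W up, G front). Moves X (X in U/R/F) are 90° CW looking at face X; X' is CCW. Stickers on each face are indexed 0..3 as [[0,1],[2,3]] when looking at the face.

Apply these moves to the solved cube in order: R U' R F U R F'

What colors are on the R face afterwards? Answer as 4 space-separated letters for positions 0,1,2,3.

Answer: G W R R

Derivation:
After move 1 (R): R=RRRR U=WGWG F=GYGY D=YBYB B=WBWB
After move 2 (U'): U=GGWW F=OOGY R=GYRR B=RRWB L=WBOO
After move 3 (R): R=RGRY U=GOWY F=OBGB D=YWYR B=WRGB
After move 4 (F): F=GOBB U=GOOB R=WGYY D=RRYR L=WYOW
After move 5 (U): U=OGBO F=WGBB R=WRYY B=WYGB L=GOOW
After move 6 (R): R=YWYR U=OGBB F=WRBR D=RGYW B=OYGB
After move 7 (F'): F=RRWB U=OGYY R=GWRR D=OWYW L=GBOB
Query: R face = GWRR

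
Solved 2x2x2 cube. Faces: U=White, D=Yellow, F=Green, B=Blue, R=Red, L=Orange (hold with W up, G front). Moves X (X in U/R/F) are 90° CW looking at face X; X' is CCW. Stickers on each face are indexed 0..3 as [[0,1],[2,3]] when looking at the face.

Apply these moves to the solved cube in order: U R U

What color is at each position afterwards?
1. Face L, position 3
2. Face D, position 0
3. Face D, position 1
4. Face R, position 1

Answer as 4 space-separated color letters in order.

After move 1 (U): U=WWWW F=RRGG R=BBRR B=OOBB L=GGOO
After move 2 (R): R=RBRB U=WRWG F=RYGY D=YBYO B=WOWB
After move 3 (U): U=WWGR F=RBGY R=WORB B=GGWB L=RYOO
Query 1: L[3] = O
Query 2: D[0] = Y
Query 3: D[1] = B
Query 4: R[1] = O

Answer: O Y B O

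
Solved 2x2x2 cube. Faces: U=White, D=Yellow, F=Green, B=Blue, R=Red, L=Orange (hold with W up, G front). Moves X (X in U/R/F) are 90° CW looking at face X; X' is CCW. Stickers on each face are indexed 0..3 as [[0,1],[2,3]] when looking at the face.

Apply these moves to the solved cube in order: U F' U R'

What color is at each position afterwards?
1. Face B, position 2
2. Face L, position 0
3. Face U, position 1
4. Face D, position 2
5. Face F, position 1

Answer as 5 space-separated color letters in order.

After move 1 (U): U=WWWW F=RRGG R=BBRR B=OOBB L=GGOO
After move 2 (F'): F=RGRG U=WWBR R=YBYR D=GOYY L=GWOW
After move 3 (U): U=BWRW F=YBRG R=OOYR B=GWBB L=RGOW
After move 4 (R'): R=OROY U=BBRG F=YWRW D=GBYG B=YWOB
Query 1: B[2] = O
Query 2: L[0] = R
Query 3: U[1] = B
Query 4: D[2] = Y
Query 5: F[1] = W

Answer: O R B Y W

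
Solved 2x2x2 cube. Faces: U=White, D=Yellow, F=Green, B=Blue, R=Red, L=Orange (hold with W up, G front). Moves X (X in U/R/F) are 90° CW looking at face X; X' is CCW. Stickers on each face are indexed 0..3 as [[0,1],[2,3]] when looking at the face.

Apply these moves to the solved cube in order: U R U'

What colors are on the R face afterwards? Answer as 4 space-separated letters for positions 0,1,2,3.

Answer: R Y R B

Derivation:
After move 1 (U): U=WWWW F=RRGG R=BBRR B=OOBB L=GGOO
After move 2 (R): R=RBRB U=WRWG F=RYGY D=YBYO B=WOWB
After move 3 (U'): U=RGWW F=GGGY R=RYRB B=RBWB L=WOOO
Query: R face = RYRB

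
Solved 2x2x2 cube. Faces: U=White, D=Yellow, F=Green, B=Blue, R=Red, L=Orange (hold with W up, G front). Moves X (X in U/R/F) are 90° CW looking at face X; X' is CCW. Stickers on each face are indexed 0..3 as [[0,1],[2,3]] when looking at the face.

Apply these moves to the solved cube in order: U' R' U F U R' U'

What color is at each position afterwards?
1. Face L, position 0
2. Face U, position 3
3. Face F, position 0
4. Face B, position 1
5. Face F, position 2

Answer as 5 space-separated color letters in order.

After move 1 (U'): U=WWWW F=OOGG R=GGRR B=RRBB L=BBOO
After move 2 (R'): R=GRGR U=WBWR F=OWGW D=YOYG B=YRYB
After move 3 (U): U=WWRB F=GRGW R=YRGR B=BBYB L=OWOO
After move 4 (F): F=GGWR U=WWOW R=RRBR D=GYYG L=OYOO
After move 5 (U): U=OWWW F=RRWR R=BBBR B=OYYB L=GGOO
After move 6 (R'): R=BRBB U=OYWO F=RWWW D=GRYR B=GYYB
After move 7 (U'): U=YOOW F=GGWW R=RWBB B=BRYB L=GYOO
Query 1: L[0] = G
Query 2: U[3] = W
Query 3: F[0] = G
Query 4: B[1] = R
Query 5: F[2] = W

Answer: G W G R W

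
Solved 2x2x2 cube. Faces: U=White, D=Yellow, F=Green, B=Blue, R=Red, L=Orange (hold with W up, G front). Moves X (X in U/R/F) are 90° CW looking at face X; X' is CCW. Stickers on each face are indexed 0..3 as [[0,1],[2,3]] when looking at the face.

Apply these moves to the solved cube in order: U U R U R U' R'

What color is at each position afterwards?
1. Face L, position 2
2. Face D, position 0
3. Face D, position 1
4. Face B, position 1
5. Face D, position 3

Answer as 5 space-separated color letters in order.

Answer: O Y Y W G

Derivation:
After move 1 (U): U=WWWW F=RRGG R=BBRR B=OOBB L=GGOO
After move 2 (U): U=WWWW F=BBGG R=OORR B=GGBB L=RROO
After move 3 (R): R=RORO U=WBWG F=BYGY D=YBYG B=WGWB
After move 4 (U): U=WWGB F=ROGY R=WGRO B=RRWB L=BYOO
After move 5 (R): R=RWOG U=WOGY F=RBGG D=YWYR B=BRWB
After move 6 (U'): U=OYWG F=BYGG R=RBOG B=RWWB L=BROO
After move 7 (R'): R=BGRO U=OWWR F=BYGG D=YYYG B=RWWB
Query 1: L[2] = O
Query 2: D[0] = Y
Query 3: D[1] = Y
Query 4: B[1] = W
Query 5: D[3] = G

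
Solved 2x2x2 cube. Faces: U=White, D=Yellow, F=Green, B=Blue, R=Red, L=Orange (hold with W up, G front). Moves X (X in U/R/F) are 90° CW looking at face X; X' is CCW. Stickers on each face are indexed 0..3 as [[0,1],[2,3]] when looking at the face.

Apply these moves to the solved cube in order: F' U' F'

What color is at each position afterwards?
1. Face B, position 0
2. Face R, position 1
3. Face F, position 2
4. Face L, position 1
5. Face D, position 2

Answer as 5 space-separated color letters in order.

After move 1 (F'): F=GGGG U=WWRR R=YRYR D=OOYY L=OWOW
After move 2 (U'): U=WRWR F=OWGG R=GGYR B=YRBB L=BBOW
After move 3 (F'): F=WGOG U=WRGY R=OGOR D=BWYY L=BROW
Query 1: B[0] = Y
Query 2: R[1] = G
Query 3: F[2] = O
Query 4: L[1] = R
Query 5: D[2] = Y

Answer: Y G O R Y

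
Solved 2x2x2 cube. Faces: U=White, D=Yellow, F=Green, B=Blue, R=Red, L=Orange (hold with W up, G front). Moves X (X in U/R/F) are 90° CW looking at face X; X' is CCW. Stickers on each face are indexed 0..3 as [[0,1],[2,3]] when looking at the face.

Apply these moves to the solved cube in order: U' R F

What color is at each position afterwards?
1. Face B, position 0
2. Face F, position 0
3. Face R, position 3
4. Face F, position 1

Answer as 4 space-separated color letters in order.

Answer: W G G O

Derivation:
After move 1 (U'): U=WWWW F=OOGG R=GGRR B=RRBB L=BBOO
After move 2 (R): R=RGRG U=WOWG F=OYGY D=YBYR B=WRWB
After move 3 (F): F=GOYY U=WOOB R=WGGG D=RRYR L=BYOB
Query 1: B[0] = W
Query 2: F[0] = G
Query 3: R[3] = G
Query 4: F[1] = O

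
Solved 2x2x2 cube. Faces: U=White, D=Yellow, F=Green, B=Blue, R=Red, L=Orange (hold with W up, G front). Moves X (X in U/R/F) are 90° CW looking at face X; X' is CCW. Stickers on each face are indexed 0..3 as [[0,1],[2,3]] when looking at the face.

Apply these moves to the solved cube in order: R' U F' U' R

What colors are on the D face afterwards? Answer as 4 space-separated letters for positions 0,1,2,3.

Answer: W Y Y G

Derivation:
After move 1 (R'): R=RRRR U=WBWB F=GWGW D=YGYG B=YBYB
After move 2 (U): U=WWBB F=RRGW R=YBRR B=OOYB L=GWOO
After move 3 (F'): F=RWRG U=WWYR R=GBYR D=WOYG L=GBOB
After move 4 (U'): U=WRWY F=GBRG R=RWYR B=GBYB L=OOOB
After move 5 (R): R=YRRW U=WBWG F=GORG D=WYYG B=YBRB
Query: D face = WYYG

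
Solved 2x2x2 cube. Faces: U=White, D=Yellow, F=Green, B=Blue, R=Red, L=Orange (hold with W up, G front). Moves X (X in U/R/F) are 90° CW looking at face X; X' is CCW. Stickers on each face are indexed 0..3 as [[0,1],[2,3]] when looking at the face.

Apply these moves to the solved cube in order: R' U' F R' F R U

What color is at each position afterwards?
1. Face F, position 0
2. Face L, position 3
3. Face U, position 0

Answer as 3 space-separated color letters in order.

After move 1 (R'): R=RRRR U=WBWB F=GWGW D=YGYG B=YBYB
After move 2 (U'): U=BBWW F=OOGW R=GWRR B=RRYB L=YBOO
After move 3 (F): F=GOWO U=BBOB R=WWWR D=RGYG L=YYOG
After move 4 (R'): R=WRWW U=BYOR F=GBWB D=ROYO B=GRGB
After move 5 (F): F=WGBB U=BYGY R=ORRW D=WWYO L=YROO
After move 6 (R): R=ROWR U=BGGB F=WWBO D=WGYG B=YRYB
After move 7 (U): U=GBBG F=ROBO R=YRWR B=YRYB L=WWOO
Query 1: F[0] = R
Query 2: L[3] = O
Query 3: U[0] = G

Answer: R O G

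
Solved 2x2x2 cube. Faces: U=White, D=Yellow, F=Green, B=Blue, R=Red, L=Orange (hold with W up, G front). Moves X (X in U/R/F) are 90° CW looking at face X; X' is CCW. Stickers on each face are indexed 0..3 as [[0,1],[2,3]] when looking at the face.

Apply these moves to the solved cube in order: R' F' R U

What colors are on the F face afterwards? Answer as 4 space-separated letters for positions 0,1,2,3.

Answer: Y G G G

Derivation:
After move 1 (R'): R=RRRR U=WBWB F=GWGW D=YGYG B=YBYB
After move 2 (F'): F=WWGG U=WBRR R=GRYR D=OOYG L=OBOW
After move 3 (R): R=YGRR U=WWRG F=WOGG D=OYYY B=RBBB
After move 4 (U): U=RWGW F=YGGG R=RBRR B=OBBB L=WOOW
Query: F face = YGGG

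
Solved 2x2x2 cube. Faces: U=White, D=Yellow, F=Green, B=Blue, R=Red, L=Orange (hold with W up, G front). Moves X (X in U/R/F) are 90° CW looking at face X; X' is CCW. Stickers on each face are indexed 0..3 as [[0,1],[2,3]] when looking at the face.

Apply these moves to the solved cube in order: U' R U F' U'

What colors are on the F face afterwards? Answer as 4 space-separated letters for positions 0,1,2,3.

Answer: O O R G

Derivation:
After move 1 (U'): U=WWWW F=OOGG R=GGRR B=RRBB L=BBOO
After move 2 (R): R=RGRG U=WOWG F=OYGY D=YBYR B=WRWB
After move 3 (U): U=WWGO F=RGGY R=WRRG B=BBWB L=OYOO
After move 4 (F'): F=GYRG U=WWWR R=BRYG D=YOYR L=OOOG
After move 5 (U'): U=WRWW F=OORG R=GYYG B=BRWB L=BBOG
Query: F face = OORG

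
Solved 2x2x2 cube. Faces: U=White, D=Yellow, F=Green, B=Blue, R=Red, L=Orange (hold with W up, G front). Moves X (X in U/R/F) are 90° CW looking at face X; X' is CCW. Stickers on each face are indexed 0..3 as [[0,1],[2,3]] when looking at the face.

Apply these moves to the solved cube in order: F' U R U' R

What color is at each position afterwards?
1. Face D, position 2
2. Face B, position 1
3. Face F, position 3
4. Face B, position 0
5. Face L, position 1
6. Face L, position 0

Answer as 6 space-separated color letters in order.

Answer: Y B O R W W

Derivation:
After move 1 (F'): F=GGGG U=WWRR R=YRYR D=OOYY L=OWOW
After move 2 (U): U=RWRW F=YRGG R=BBYR B=OWBB L=GGOW
After move 3 (R): R=YBRB U=RRRG F=YOGY D=OBYO B=WWWB
After move 4 (U'): U=RGRR F=GGGY R=YORB B=YBWB L=WWOW
After move 5 (R): R=RYBO U=RGRY F=GBGO D=OWYY B=RBGB
Query 1: D[2] = Y
Query 2: B[1] = B
Query 3: F[3] = O
Query 4: B[0] = R
Query 5: L[1] = W
Query 6: L[0] = W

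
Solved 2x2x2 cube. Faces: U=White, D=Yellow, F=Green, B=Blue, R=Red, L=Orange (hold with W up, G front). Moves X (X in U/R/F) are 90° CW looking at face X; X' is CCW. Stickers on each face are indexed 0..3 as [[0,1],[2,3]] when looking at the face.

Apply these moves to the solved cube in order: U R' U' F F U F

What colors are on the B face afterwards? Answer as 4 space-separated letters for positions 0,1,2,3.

Answer: Y B Y B

Derivation:
After move 1 (U): U=WWWW F=RRGG R=BBRR B=OOBB L=GGOO
After move 2 (R'): R=BRBR U=WBWO F=RWGW D=YRYG B=YOYB
After move 3 (U'): U=BOWW F=GGGW R=RWBR B=BRYB L=YOOO
After move 4 (F): F=GGWG U=BOOO R=WWWR D=BRYG L=YYOR
After move 5 (F): F=WGGG U=BORY R=OWOR D=WWYG L=YBOR
After move 6 (U): U=RBYO F=OWGG R=BROR B=YBYB L=WGOR
After move 7 (F): F=GOGW U=RBRG R=YROR D=OBYG L=WWOW
Query: B face = YBYB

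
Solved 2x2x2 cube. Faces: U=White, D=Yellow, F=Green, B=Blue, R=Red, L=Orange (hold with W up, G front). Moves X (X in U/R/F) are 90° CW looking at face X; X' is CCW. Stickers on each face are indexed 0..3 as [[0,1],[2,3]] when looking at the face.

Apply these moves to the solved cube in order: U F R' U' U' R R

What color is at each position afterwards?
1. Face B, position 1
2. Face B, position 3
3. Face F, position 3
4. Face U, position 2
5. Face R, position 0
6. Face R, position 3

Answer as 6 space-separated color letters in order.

Answer: W B G B W G

Derivation:
After move 1 (U): U=WWWW F=RRGG R=BBRR B=OOBB L=GGOO
After move 2 (F): F=GRGR U=WWOG R=WBWR D=RBYY L=GYOY
After move 3 (R'): R=BRWW U=WBOO F=GWGG D=RRYR B=YOBB
After move 4 (U'): U=BOWO F=GYGG R=GWWW B=BRBB L=YOOY
After move 5 (U'): U=OOBW F=YOGG R=GYWW B=GWBB L=BROY
After move 6 (R): R=WGWY U=OOBG F=YRGR D=RBYG B=WWOB
After move 7 (R): R=WWYG U=ORBR F=YBGG D=ROYW B=GWOB
Query 1: B[1] = W
Query 2: B[3] = B
Query 3: F[3] = G
Query 4: U[2] = B
Query 5: R[0] = W
Query 6: R[3] = G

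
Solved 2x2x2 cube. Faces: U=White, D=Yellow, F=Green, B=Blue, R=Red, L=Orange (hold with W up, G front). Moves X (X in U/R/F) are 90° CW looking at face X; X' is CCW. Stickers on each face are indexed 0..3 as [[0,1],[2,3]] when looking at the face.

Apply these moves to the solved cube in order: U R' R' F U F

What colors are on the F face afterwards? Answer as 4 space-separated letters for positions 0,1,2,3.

Answer: O W B R

Derivation:
After move 1 (U): U=WWWW F=RRGG R=BBRR B=OOBB L=GGOO
After move 2 (R'): R=BRBR U=WBWO F=RWGW D=YRYG B=YOYB
After move 3 (R'): R=RRBB U=WYWY F=RBGO D=YWYW B=GORB
After move 4 (F): F=GROB U=WYOG R=WRYB D=BRYW L=GYOW
After move 5 (U): U=OWGY F=WROB R=GOYB B=GYRB L=GROW
After move 6 (F): F=OWBR U=OWWR R=GOYB D=YGYW L=GBOR
Query: F face = OWBR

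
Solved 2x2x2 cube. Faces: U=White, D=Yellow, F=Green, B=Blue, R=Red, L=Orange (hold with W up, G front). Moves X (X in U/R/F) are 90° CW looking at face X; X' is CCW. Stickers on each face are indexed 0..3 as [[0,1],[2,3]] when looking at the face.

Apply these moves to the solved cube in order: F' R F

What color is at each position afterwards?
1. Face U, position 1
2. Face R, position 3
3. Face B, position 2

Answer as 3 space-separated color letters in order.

After move 1 (F'): F=GGGG U=WWRR R=YRYR D=OOYY L=OWOW
After move 2 (R): R=YYRR U=WGRG F=GOGY D=OBYB B=RBWB
After move 3 (F): F=GGYO U=WGWW R=RYGR D=RYYB L=OOOB
Query 1: U[1] = G
Query 2: R[3] = R
Query 3: B[2] = W

Answer: G R W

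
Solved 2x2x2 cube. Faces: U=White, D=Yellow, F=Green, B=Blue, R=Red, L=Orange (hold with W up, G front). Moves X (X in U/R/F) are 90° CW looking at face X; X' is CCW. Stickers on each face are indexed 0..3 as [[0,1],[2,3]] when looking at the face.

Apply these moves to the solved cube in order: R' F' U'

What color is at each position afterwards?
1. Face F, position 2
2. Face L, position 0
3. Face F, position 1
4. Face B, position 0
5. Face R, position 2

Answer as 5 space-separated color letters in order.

After move 1 (R'): R=RRRR U=WBWB F=GWGW D=YGYG B=YBYB
After move 2 (F'): F=WWGG U=WBRR R=GRYR D=OOYG L=OBOW
After move 3 (U'): U=BRWR F=OBGG R=WWYR B=GRYB L=YBOW
Query 1: F[2] = G
Query 2: L[0] = Y
Query 3: F[1] = B
Query 4: B[0] = G
Query 5: R[2] = Y

Answer: G Y B G Y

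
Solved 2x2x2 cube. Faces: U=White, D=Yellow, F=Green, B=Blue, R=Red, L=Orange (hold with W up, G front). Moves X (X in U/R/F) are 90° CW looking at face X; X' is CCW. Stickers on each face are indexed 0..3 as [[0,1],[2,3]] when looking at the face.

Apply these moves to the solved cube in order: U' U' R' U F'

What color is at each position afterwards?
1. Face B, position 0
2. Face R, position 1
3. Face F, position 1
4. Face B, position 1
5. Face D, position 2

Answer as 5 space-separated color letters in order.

After move 1 (U'): U=WWWW F=OOGG R=GGRR B=RRBB L=BBOO
After move 2 (U'): U=WWWW F=BBGG R=OORR B=GGBB L=RROO
After move 3 (R'): R=OROR U=WBWG F=BWGW D=YBYG B=YGYB
After move 4 (U): U=WWGB F=ORGW R=YGOR B=RRYB L=BWOO
After move 5 (F'): F=RWOG U=WWYO R=BGYR D=WOYG L=BBOG
Query 1: B[0] = R
Query 2: R[1] = G
Query 3: F[1] = W
Query 4: B[1] = R
Query 5: D[2] = Y

Answer: R G W R Y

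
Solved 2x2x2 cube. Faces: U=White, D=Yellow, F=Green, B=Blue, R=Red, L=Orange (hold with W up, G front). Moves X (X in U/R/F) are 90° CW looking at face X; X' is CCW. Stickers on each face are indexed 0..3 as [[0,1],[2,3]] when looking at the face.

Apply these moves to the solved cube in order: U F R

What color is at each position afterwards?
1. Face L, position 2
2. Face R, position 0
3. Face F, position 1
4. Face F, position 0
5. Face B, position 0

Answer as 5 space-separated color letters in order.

After move 1 (U): U=WWWW F=RRGG R=BBRR B=OOBB L=GGOO
After move 2 (F): F=GRGR U=WWOG R=WBWR D=RBYY L=GYOY
After move 3 (R): R=WWRB U=WROR F=GBGY D=RBYO B=GOWB
Query 1: L[2] = O
Query 2: R[0] = W
Query 3: F[1] = B
Query 4: F[0] = G
Query 5: B[0] = G

Answer: O W B G G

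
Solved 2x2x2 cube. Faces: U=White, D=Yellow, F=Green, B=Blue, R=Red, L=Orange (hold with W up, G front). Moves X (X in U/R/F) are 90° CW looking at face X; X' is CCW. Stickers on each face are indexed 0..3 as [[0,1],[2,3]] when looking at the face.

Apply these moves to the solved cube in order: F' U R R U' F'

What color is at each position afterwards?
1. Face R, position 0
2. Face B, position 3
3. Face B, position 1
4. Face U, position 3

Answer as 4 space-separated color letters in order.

Answer: W B Y B

Derivation:
After move 1 (F'): F=GGGG U=WWRR R=YRYR D=OOYY L=OWOW
After move 2 (U): U=RWRW F=YRGG R=BBYR B=OWBB L=GGOW
After move 3 (R): R=YBRB U=RRRG F=YOGY D=OBYO B=WWWB
After move 4 (R): R=RYBB U=RORY F=YBGO D=OWYW B=GWRB
After move 5 (U'): U=OYRR F=GGGO R=YBBB B=RYRB L=GWOW
After move 6 (F'): F=GOGG U=OYYB R=WBOB D=WWYW L=GROR
Query 1: R[0] = W
Query 2: B[3] = B
Query 3: B[1] = Y
Query 4: U[3] = B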